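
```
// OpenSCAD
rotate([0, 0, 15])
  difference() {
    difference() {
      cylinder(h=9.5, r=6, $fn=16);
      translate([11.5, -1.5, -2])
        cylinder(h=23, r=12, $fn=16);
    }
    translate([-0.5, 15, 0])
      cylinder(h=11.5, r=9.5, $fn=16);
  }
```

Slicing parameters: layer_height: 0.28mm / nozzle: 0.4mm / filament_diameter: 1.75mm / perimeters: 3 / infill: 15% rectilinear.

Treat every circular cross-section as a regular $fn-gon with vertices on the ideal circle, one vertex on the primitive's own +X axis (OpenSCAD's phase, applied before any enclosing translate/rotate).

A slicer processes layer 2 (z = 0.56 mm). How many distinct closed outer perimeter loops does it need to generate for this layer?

At z = 0.56 mm: the r=6 cylinder contributes a regular 16-gon of circumradius 6; the r=12 cylinder at (11.5, -1.5) gives a regular 16-gon of circumradius 12 (constant along its height); After the difference (first − rest): starting from the r=6 cylinder, the r=12 cylinder at (11.5, -1.5) partially overlaps it — only the 52.02 mm² overlap (of its 440.85 mm²) is removed, clipping the outline — 1 connected region; the r=9.5 cylinder at (-0.5, 15) contributes a regular 16-gon of circumradius 9.5; After the difference (first − rest): starting from the result so far, the r=9.5 cylinder at (-0.5, 15) partially overlaps it — only the 0.60 mm² overlap (of its 276.30 mm²) is removed, clipping the outline — 1 connected region; (whole slice rotated 15° about Z — lengths, areas and connectivity unchanged). The result has 1 disconnected region.

1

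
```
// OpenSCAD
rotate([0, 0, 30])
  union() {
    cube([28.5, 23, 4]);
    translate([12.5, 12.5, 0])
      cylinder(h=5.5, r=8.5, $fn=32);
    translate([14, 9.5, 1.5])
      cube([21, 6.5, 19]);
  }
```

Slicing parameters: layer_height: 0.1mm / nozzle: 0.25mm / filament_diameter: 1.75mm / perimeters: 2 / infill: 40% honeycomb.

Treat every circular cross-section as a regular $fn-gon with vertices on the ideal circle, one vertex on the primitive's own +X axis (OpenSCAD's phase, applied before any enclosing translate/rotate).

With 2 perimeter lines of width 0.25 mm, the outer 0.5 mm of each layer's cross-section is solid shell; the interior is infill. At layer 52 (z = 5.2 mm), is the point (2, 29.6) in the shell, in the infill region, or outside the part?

At z = 5.2 mm: the cube does not reach this height (z outside [0, 4]); the r=8.5 cylinder at (12.5, 12.5) gives a regular 32-gon of circumradius 8.5 (constant along its height); the 21×6.5 cube at (14, 9.5) contributes its full rectangle; Merging all regions: the regions partially overlap (shared area 43.91 mm²), so overlapping operands fuse into one piece — 1 connected region; (rotated 30° about Z; rotation is an isometry so areas/perimeters/island counts are preserved). Overall, the cross-section is a single solid region. Undo the 30° rotation: the query point maps to (16.532, 24.634) in the un-rotated model frame. The nearest boundary edge runs (14.16, 20.84)→(15.75, 20.35); distance from the point to it = 4.32 mm. The point is not inside any of the regions above, so it lies outside the cross-section (4.32 mm from the nearest boundary).

outside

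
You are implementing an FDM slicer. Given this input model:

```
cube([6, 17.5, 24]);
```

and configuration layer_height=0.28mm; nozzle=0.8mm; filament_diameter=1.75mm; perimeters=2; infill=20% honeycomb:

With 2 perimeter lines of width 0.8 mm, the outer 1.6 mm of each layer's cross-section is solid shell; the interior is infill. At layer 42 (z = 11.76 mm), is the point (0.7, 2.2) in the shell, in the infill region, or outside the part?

At z = 11.76 mm: the 6×17.5 cube contributes its full rectangle. Overall, the cross-section is a single solid region. The nearest boundary edge runs (0.00, 17.50)→(0.00, 0.00); distance from the point to it = 0.70 mm. The point is inside the cross-section, 0.70 mm from the nearest boundary — within the 1.6 mm shell band (2 × 0.8).

shell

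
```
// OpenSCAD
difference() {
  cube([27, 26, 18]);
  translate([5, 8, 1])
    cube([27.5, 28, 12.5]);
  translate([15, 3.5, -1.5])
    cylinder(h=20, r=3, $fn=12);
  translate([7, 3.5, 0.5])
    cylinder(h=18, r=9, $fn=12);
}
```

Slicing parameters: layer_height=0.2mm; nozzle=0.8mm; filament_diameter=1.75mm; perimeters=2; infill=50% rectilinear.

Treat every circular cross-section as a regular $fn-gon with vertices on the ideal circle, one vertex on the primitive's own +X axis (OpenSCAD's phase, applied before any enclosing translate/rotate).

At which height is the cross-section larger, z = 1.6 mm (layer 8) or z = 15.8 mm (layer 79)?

layer 79 (z = 15.8 mm)

Layer 8 (z = 1.6): the cube is present — its section is the full 27×26 rectangle (area 702.00 mm²); the cube at (5, 8) (footprint 27.5×28) is included at this height (area 770.00 mm²); the r=3 cylinder at (15, 3.5) gives a regular 12-gon of circumradius 3 (constant along its height) (area = (12/2)·3.000²·sin(360°/12) = 27.00 mm²); the r=9 cylinder at (7, 3.5) gives a regular 12-gon of circumradius 9 (constant along its height) (area = (12/2)·9.000²·sin(360°/12) = 243.00 mm²); Taking the first minus the rest: starting from the 27×26 cube (702.00 mm²), the 27.5×28 cube at (5, 8) partially overlaps it — only the 396.00 mm² overlap (of its 770.00 mm²) is removed, clipping the outline; the r=3 cylinder at (15, 3.5) lies wholly inside it (removes its full 27.00 mm² and its 18.63 mm outline becomes a hole wall); the r=9 cylinder at (7, 3.5) partially overlaps it — only the 120.75 mm² overlap (of its 243.00 mm²) is removed, clipping the outline — area = 158.25 mm². So its area = 158.25 mm². Layer 79 (z = 15.8): the 27×26 cube contributes its full rectangle (area 702.00 mm²); the cube at (5, 8) is absent (z outside [1, 13.5]); the r=3 cylinder at (15, 3.5) gives a regular 12-gon of circumradius 3 (constant along its height) (area = (12/2)·3.000²·sin(360°/12) = 27.00 mm²); the cylinder at (7, 3.5): section is a regular 12-gon, circumradius r=9 (area = (12/2)·9.000²·sin(360°/12) = 243.00 mm²); Taking the first minus the rest: starting from the 27×26 cube (702.00 mm²), the r=3 cylinder at (15, 3.5) lies wholly inside it (removes its full 27.00 mm² and its 18.63 mm outline becomes a hole wall); the r=9 cylinder at (7, 3.5) partially overlaps it — only the 152.18 mm² overlap (of its 243.00 mm²) is removed, clipping the outline — area = 522.82 mm². So its area = 522.82 mm². Layer 79 is larger (522.82 vs 158.25 mm²).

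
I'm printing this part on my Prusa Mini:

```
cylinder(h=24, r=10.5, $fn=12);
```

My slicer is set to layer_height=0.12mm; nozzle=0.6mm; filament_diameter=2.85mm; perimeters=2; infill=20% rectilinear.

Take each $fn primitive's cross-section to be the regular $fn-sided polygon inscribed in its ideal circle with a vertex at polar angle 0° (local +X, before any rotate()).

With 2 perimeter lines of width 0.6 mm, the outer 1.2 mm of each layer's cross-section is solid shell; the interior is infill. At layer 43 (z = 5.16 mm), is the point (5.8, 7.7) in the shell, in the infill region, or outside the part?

shell

At z = 5.16 mm: the cylinder: section is a regular 12-gon, circumradius r=10.5. Overall, the cross-section is a single solid region. The nearest boundary edge runs (9.09, 5.25)→(5.25, 9.09); distance from the point to it = 0.60 mm. The point is inside the cross-section, 0.60 mm from the nearest boundary — within the 1.2 mm shell band (2 × 0.6).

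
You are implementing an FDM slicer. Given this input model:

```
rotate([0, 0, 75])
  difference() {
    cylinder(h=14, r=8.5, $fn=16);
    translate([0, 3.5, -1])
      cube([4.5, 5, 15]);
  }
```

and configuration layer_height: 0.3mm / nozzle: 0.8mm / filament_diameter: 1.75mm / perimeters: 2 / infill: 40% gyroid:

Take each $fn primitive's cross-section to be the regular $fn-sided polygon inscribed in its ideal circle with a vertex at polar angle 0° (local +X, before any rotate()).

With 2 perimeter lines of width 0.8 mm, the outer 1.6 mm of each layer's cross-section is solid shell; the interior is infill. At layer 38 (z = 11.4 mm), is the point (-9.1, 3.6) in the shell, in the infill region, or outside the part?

outside

At z = 11.4 mm: the r=8.5 cylinder contributes a regular 16-gon of circumradius 8.5; the cube at (0, 3.5) (footprint 4.5×5) is included at this height; Subtracting the remaining from the first: starting from the r=8.5 cylinder, the 4.5×5 cube at (0, 3.5) partially overlaps it — only the 20.12 mm² overlap (of its 22.50 mm²) is removed, clipping the outline — 1 connected region; (whole slice rotated 75° about Z — lengths, areas and connectivity unchanged). Overall, the cross-section is a single solid region. Undo the 75° rotation: the query point maps to (1.122, 9.722) in the un-rotated model frame. The nearest boundary edge runs (-3.25, 7.85)→(0.00, 8.50); distance from the point to it = 1.66 mm. The point is not inside any of the regions above, so it lies outside the cross-section (1.66 mm from the nearest boundary).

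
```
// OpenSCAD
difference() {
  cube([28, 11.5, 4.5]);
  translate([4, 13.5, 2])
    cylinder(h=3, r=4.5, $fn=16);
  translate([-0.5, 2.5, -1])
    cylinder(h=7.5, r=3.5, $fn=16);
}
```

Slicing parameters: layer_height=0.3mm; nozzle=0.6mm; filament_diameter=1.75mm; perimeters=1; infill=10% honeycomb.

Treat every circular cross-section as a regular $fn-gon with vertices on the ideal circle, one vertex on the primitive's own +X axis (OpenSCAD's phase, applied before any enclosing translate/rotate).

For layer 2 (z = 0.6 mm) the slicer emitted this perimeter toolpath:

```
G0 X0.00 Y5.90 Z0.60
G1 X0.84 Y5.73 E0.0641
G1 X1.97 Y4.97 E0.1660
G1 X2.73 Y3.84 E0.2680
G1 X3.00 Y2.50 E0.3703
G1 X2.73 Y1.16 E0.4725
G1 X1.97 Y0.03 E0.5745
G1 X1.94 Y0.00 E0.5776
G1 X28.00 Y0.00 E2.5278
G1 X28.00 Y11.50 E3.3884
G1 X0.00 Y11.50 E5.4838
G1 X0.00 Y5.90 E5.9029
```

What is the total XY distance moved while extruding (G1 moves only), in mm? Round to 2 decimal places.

78.88 mm

Sum the Euclidean lengths of each G1 segment: total = 78.88 mm.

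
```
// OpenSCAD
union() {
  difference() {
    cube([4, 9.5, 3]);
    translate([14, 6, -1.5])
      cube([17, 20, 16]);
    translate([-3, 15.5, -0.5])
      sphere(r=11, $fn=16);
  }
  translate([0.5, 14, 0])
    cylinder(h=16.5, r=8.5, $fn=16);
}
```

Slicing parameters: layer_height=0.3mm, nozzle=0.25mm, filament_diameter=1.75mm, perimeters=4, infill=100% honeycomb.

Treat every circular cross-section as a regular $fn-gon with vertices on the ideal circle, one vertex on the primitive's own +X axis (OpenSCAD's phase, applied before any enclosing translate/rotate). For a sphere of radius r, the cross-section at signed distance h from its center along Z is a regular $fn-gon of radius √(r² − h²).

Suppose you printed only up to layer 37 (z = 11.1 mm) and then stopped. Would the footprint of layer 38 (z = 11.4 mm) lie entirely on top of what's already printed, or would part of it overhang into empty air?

Compare the two slices. At z = 11.1: the cube does not reach this height (z outside [0, 3]); the cube at (14, 6) (footprint 17×20) is included at this height (area 340.00 mm²); the sphere at (-3, 15.5) does not reach this height (|z−center|=11.600 > r=11); After the difference (first − rest): the first operand is absent here, so nothing remains; the r=8.5 cylinder at (0.5, 14) gives a regular 16-gon of circumradius 8.5 (constant along its height) (area = (16/2)·8.500²·sin(360°/16) = 221.19 mm²); Taking the union: only the r=8.5 cylinder at (0.5, 14) is present, so the union is just that shape — area = 221.19 mm². At z = 11.4: the cube is absent (z outside [0, 3]); the cube at (14, 6) (footprint 17×20) is included at this height (area 340.00 mm²); the sphere at (-3, 15.5) is not intersected at this z (|z−center|=11.900 > r=11); Subtracting the remaining from the first: the first operand is absent here, so nothing remains; the r=8.5 cylinder at (0.5, 14) contributes a regular 16-gon of circumradius 8.5 (area = (16/2)·8.500²·sin(360°/16) = 221.19 mm²); Taking the union: only the r=8.5 cylinder at (0.5, 14) is present, so the union is just that shape — area = 221.19 mm². Checking containment: the cross-section at z = 11.4 is a subset of the cross-section at z = 11.1.

entirely on top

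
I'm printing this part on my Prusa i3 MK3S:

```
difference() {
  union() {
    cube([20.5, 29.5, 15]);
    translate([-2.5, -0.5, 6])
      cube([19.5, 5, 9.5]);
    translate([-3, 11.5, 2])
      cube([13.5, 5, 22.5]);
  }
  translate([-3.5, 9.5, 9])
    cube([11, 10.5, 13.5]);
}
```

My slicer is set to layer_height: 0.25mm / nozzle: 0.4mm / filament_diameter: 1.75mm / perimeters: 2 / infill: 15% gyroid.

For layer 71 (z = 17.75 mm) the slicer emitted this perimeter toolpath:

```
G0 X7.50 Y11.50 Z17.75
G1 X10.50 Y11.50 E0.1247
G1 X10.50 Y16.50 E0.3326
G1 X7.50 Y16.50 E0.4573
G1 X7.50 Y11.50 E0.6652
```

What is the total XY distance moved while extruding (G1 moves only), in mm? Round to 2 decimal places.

Sum the Euclidean lengths of each G1 segment: total = 16.00 mm.

16.00 mm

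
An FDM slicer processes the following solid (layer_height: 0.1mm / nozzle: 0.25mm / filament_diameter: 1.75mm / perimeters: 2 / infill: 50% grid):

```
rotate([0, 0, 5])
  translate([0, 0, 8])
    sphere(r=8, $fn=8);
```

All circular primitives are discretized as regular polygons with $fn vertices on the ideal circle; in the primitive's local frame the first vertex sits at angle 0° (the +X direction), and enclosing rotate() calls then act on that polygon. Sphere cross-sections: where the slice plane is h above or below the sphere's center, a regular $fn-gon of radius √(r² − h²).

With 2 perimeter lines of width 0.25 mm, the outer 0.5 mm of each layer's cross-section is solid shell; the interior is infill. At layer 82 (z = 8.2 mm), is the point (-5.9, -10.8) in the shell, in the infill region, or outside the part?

At z = 8.2 mm: the sphere: section is a regular 8-gon, circumradius = √(r²−h²) = √(8²−0.2²) = 7.997; (whole slice rotated 5° about Z — lengths, areas and connectivity unchanged). Overall, the cross-section is a single solid region. Undo the 5° rotation: the query point maps to (-6.819, -10.245) in the un-rotated model frame. The nearest boundary edge runs (-5.66, -5.66)→(-0.00, -8.00); distance from the point to it = 4.69 mm. The point is not inside any of the regions above, so it lies outside the cross-section (4.69 mm from the nearest boundary).

outside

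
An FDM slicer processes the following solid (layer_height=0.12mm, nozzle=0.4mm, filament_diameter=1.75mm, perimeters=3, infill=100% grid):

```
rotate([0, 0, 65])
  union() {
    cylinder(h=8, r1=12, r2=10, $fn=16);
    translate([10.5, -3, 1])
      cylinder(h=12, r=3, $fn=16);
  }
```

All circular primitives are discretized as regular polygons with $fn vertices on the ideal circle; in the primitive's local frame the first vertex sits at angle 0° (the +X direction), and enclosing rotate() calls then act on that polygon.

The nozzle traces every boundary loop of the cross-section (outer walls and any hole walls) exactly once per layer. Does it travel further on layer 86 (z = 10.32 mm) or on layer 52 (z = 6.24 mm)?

layer 52 (z = 6.24 mm)

Layer 86 (z = 10.32): the cone does not reach this height (z outside [0, 8]); the r=3 cylinder at (10.5, -3) gives a regular 16-gon of circumradius 3 (constant along its height) (perimeter = 2·16·3.000·sin(180°/16) = 18.73 mm); Taking the union: only the r=3 cylinder at (10.5, -3) is present, so the union is just that shape — boundary = 18.73 mm; (whole slice rotated 65° about Z — lengths, areas and connectivity unchanged). So its perimeter = 18.73 mm. Layer 52 (z = 6.24): the cone (r1=12→r2=10) has section circumradius 10.440 here — a regular 16-gon (perimeter = 2·16·10.440·sin(180°/16) = 65.18 mm); the r=3 cylinder at (10.5, -3) contributes a regular 16-gon of circumradius 3 (perimeter = 2·16·3.000·sin(180°/16) = 18.73 mm); Taking the union: the regions partially overlap (shared area 9.43 mm²), so the edge portions inside another operand are dropped and the merged outline is re-measured after clipping — boundary = 70.82 mm; (rotated 65° about Z; rotation is an isometry so areas/perimeters/island counts are preserved). So its perimeter = 70.82 mm. Layer 52 is larger (70.82 vs 18.73 mm).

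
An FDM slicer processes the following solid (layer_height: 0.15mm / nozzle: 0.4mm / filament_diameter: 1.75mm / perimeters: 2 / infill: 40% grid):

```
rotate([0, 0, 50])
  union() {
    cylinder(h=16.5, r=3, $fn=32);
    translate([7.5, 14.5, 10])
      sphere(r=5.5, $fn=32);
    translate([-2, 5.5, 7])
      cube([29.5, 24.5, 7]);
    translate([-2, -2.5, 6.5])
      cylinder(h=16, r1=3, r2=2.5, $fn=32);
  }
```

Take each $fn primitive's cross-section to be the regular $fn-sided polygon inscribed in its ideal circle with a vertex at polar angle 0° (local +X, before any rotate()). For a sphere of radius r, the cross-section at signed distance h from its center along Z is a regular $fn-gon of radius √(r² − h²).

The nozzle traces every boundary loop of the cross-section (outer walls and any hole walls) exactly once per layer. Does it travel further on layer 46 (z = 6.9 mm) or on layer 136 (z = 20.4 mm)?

layer 46 (z = 6.9 mm)

Layer 46 (z = 6.9): the r=3 cylinder contributes a regular 32-gon of circumradius 3 (perimeter = 2·32·3.000·sin(180°/32) = 18.82 mm); the sphere at (7.5, 14.5): section is a regular 32-gon, circumradius = √(r²−h²) = √(5.5²−3.1²) = 4.543 (perimeter = 2·32·4.543·sin(180°/32) = 28.50 mm); the cube at (-2, 5.5) does not reach this height (z outside [7, 14]); the cone at (-2, -2.5) (r1=3→r2=2.5) has section circumradius 2.987 here — a regular 32-gon (perimeter = 2·32·2.987·sin(180°/32) = 18.74 mm); Merging all regions: the regions partially overlap (shared area 9.83 mm²), so the edge portions inside another operand are dropped and the merged outline is re-measured after clipping — boundary = 54.06 mm; (rotated 50° about Z; rotation is an isometry so areas/perimeters/island counts are preserved). So its perimeter = 54.06 mm. Layer 136 (z = 20.4): the cylinder does not reach this height (z outside [0, 16.5]); the sphere at (7.5, 14.5) is not intersected at this z (|z−center|=10.400 > r=5.5); the cube at (-2, 5.5) is not intersected at this z (z outside [7, 14]); the cone at (-2, -2.5): at t=0.869 of its height the radius interpolates to r₁+(r₂−r₁)t = 2.566, giving a regular 32-gon of that circumradius (perimeter = 2·32·2.566·sin(180°/32) = 16.09 mm); Taking the union: only the cone at (-2, -2.5) is present, so the union is just that shape — boundary = 16.09 mm; (whole slice rotated 50° about Z — lengths, areas and connectivity unchanged). So its perimeter = 16.09 mm. Layer 46 is larger (54.06 vs 16.09 mm).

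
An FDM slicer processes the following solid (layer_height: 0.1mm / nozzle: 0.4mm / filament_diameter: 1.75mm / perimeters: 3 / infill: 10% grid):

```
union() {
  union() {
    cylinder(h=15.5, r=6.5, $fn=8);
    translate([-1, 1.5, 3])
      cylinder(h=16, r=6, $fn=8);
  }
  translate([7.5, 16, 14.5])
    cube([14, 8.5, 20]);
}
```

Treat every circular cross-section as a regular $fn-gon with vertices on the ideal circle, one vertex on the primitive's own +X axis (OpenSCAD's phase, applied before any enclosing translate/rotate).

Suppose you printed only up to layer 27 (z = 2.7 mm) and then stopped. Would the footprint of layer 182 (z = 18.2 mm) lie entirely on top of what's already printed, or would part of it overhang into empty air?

part overhangs

Compare the two slices. At z = 2.7: the cylinder: section is a regular 8-gon, circumradius r=6.5 (area = (8/2)·6.500²·sin(360°/8) = 119.50 mm²); the cylinder at (-1, 1.5) is not intersected at this z (z outside [3, 19]); Taking the union: only the r=6.5 cylinder is present, so the union is just that shape — area = 119.50 mm²; the cube at (7.5, 16) is not intersected at this z (z outside [14.5, 34.5]); Merging all regions: only that combined region is present, so the union is just that shape — area = 119.50 mm². At z = 18.2: the cylinder does not reach this height (z outside [0, 15.5]); the r=6 cylinder at (-1, 1.5) contributes a regular 8-gon of circumradius 6 (area = (8/2)·6.000²·sin(360°/8) = 101.82 mm²); Taking the union: only the r=6 cylinder at (-1, 1.5) is present, so the union is just that shape — area = 101.82 mm²; the cube at (7.5, 16) is present — its section is the full 14×8.5 rectangle (area 119.00 mm²); Merging all regions: the 2 present regions are separate (no shared area or edge), so areas and boundary lengths simply add and each stays a separate island — area = 220.82 mm². Checking containment: at z = 18.2 the cross-section extends beyond the z = 2.7 cross-section by about 132.40 mm².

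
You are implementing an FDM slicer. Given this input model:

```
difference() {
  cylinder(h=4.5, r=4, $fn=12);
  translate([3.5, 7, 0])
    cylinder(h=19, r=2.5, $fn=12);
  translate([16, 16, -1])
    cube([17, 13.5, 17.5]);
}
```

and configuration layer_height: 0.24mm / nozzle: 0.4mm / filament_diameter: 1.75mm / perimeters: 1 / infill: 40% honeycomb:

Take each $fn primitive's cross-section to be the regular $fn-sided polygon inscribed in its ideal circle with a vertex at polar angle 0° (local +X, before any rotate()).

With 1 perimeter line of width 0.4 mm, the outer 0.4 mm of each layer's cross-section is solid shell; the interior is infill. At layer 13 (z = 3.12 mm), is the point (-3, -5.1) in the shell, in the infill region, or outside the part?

outside

At z = 3.12 mm: the r=4 cylinder contributes a regular 12-gon of circumradius 4; the r=2.5 cylinder at (3.5, 7) gives a regular 12-gon of circumradius 2.5 (constant along its height); the cube at (16, 16) (footprint 17×13.5) is included at this height; Subtracting the remaining from the first: starting from the r=4 cylinder, the r=2.5 cylinder at (3.5, 7) misses the remaining region (no effect); the 17×13.5 cube at (16, 16) misses the remaining region (no effect) — 1 connected region. Overall, the cross-section is a single solid region. The nearest boundary edge runs (-0.00, -4.00)→(-2.00, -3.46); distance from the point to it = 1.92 mm. The point is not inside any of the regions above, so it lies outside the cross-section (1.92 mm from the nearest boundary).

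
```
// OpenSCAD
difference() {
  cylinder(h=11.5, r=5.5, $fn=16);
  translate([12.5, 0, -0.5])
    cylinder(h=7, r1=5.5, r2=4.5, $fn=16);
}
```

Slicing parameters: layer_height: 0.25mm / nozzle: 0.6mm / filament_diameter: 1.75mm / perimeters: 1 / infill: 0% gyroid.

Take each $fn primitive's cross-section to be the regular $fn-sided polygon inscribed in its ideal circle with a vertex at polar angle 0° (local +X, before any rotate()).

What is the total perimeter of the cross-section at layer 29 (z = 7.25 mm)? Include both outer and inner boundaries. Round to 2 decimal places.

34.34 mm

At z = 7.25 mm: the r=5.5 cylinder gives a regular 16-gon of circumradius 5.5 (constant along its height) (perimeter = 2·16·5.500·sin(180°/16) = 34.34 mm); the cone at (12.5, 0) is not intersected at this z (z outside [-0.5, 6.5]); Taking the first minus the rest: none of the subtracted shapes is present at this height, so the r=5.5 cylinder is unchanged — boundary = 34.34 mm. Overall, the cross-section is a single solid region. Total boundary length (outer) = 34.34 mm.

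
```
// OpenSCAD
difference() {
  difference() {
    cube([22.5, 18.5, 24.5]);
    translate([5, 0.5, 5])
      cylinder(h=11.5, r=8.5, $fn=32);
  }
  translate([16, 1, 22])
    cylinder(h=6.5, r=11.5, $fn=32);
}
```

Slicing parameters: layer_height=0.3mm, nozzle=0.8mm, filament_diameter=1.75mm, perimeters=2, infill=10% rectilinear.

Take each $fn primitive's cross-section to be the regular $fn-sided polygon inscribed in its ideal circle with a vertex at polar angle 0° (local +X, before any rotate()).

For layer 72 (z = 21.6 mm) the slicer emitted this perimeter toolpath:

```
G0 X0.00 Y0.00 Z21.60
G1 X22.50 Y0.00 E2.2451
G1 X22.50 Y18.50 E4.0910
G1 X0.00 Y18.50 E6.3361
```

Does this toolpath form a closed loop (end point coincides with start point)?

no

Start point (G0): (0.00, 0.00). End point (last G1): the path does not return to the start — open.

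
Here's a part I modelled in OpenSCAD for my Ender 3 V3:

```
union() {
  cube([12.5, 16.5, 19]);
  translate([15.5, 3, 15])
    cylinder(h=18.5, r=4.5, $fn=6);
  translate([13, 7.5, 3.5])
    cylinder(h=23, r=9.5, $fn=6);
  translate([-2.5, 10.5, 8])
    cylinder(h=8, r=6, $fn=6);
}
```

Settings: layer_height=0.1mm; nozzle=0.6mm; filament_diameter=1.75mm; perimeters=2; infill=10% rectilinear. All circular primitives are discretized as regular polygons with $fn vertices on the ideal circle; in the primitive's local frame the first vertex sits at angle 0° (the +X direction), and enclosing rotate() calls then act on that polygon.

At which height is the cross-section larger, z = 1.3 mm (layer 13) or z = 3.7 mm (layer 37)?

layer 37 (z = 3.7 mm)

Layer 13 (z = 1.3): the cube (footprint 12.5×16.5) is included at this height (area 206.25 mm²); the cylinder at (15.5, 3) is not intersected at this z (z outside [15, 33.5]); the cylinder at (13, 7.5) does not reach this height (z outside [3.5, 26.5]); the cylinder at (-2.5, 10.5) does not reach this height (z outside [8, 16]); Merging all regions: only the 12.5×16.5 cube is present, so the union is just that shape — area = 206.25 mm². So its area = 206.25 mm². Layer 37 (z = 3.7): the cube is present — its section is the full 12.5×16.5 rectangle (area 206.25 mm²); the cylinder at (15.5, 3) is not intersected at this z (z outside [15, 33.5]); the r=9.5 cylinder at (13, 7.5) contributes a regular 6-gon of circumradius 9.5 (area = (6/2)·9.500²·sin(360°/6) = 234.48 mm²); the cylinder at (-2.5, 10.5) is not intersected at this z (z outside [8, 16]); Taking the union: the regions partially overlap — summed areas 440.73 mm² minus the doubly-counted overlap 105.77 mm² gives 334.96 mm² — area = 334.96 mm². So its area = 334.96 mm². Layer 37 is larger (334.96 vs 206.25 mm²).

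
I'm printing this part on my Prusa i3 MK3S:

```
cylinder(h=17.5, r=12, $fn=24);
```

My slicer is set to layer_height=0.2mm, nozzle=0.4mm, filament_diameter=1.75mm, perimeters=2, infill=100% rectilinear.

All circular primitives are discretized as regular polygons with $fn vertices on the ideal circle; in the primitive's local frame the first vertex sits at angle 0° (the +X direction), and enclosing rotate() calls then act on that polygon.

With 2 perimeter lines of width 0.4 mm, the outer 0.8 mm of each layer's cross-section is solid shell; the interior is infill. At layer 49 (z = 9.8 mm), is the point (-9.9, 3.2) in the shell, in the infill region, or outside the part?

At z = 9.8 mm: the r=12 cylinder contributes a regular 24-gon of circumradius 12. Overall, the cross-section is a single solid region. The nearest boundary edge runs (-10.39, 6.00)→(-11.59, 3.11); distance from the point to it = 1.53 mm. The point is inside the cross-section and 1.53 mm from the nearest boundary — more than the 0.8 mm shell width (2 × 0.4), so it's in the infill interior.

infill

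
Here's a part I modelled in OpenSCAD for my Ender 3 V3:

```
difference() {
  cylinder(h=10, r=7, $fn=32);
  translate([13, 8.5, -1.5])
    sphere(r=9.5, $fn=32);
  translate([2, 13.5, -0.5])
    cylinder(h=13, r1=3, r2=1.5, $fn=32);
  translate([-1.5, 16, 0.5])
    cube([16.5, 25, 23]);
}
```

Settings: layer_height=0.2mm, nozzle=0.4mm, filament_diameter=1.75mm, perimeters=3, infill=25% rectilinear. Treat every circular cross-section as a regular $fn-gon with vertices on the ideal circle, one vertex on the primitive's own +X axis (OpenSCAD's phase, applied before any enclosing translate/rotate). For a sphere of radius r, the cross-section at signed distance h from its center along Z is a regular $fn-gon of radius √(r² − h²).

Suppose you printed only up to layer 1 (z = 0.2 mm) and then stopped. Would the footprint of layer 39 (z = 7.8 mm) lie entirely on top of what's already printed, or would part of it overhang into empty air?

Compare the two slices. At z = 0.2: the r=7 cylinder gives a regular 32-gon of circumradius 7 (constant along its height) (area = (32/2)·7.000²·sin(360°/32) = 152.95 mm²); the r=9.5 sphere at (13, 8.5) slices to a regular 32-gon of circumradius 9.347 (√(r²−h²) with h=1.7 from center) (area = (32/2)·9.347²·sin(360°/32) = 272.69 mm²); the cone at (2, 13.5) (r1=3→r2=1.5) has section circumradius 2.919 here — a regular 32-gon (area = (32/2)·2.919²·sin(360°/32) = 26.60 mm²); the cube at (-1.5, 16) is absent (z outside [0.5, 23.5]); Subtracting the remaining from the first: starting from the r=7 cylinder (152.95 mm²), the r=9.5 sphere at (13, 8.5) partially overlaps it — only the 2.49 mm² overlap (of its 272.69 mm²) is removed, clipping the outline; the cone at (2, 13.5) misses the remaining region (no effect) — area = 150.46 mm². At z = 7.8: the r=7 cylinder contributes a regular 32-gon of circumradius 7 (area = (32/2)·7.000²·sin(360°/32) = 152.95 mm²); the r=9.5 sphere at (13, 8.5) contributes a regular 32-gon of circumradius √(9.5²−9.3²) = 1.939 (area = (32/2)·1.939²·sin(360°/32) = 11.74 mm²); the cone at (2, 13.5): at t=0.638 of its height the radius interpolates to r₁+(r₂−r₁)t = 2.042, giving a regular 32-gon of that circumradius (area = (32/2)·2.042²·sin(360°/32) = 13.02 mm²); the 16.5×25 cube at (-1.5, 16) contributes its full rectangle (area 412.50 mm²); Taking the first minus the rest: starting from the r=7 cylinder (152.95 mm²), the r=9.5 sphere at (13, 8.5) misses the remaining region (no effect); the cone at (2, 13.5) misses the remaining region (no effect); the 16.5×25 cube at (-1.5, 16) misses the remaining region (no effect) — area = 152.95 mm². Checking containment: at z = 7.8 the cross-section extends beyond the z = 0.2 cross-section by about 2.49 mm².

part overhangs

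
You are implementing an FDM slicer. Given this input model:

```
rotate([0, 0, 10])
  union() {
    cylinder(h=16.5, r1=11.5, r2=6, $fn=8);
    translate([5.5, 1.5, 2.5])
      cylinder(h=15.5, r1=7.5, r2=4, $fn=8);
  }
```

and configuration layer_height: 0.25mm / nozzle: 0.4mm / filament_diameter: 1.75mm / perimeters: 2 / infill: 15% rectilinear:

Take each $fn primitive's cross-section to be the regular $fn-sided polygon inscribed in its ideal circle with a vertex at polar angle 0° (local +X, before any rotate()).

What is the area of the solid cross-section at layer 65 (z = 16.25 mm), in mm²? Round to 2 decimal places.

135.63 mm²

At z = 16.25 mm: the cone: at t=0.985 of its height the radius interpolates to r₁+(r₂−r₁)t = 6.083, giving a regular 8-gon of that circumradius (area = (8/2)·6.083²·sin(360°/8) = 104.67 mm²); the cone at (5.5, 1.5) contributes a regular 8-gon of circumradius 4.395 (interpolated between r1=7.5 and r2=4 at t=0.887) (area = (8/2)·4.395²·sin(360°/8) = 54.64 mm²); Taking the union: the regions partially overlap — summed areas 159.31 mm² minus the doubly-counted overlap 23.68 mm² gives 135.63 mm² — area = 135.63 mm²; (whole slice rotated 10° about Z — lengths, areas and connectivity unchanged). Overall, the cross-section is a single solid region. Net area = 135.63 mm².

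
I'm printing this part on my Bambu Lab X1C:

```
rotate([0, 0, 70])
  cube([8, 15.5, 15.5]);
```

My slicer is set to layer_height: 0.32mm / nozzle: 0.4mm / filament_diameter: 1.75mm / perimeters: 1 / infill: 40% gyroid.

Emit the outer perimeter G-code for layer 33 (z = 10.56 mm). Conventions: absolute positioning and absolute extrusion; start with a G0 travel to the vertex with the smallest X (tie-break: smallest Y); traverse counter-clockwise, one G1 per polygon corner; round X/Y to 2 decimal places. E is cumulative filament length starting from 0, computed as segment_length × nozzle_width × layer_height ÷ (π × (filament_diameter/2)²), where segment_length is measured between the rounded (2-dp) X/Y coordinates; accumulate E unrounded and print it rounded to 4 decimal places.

G0 X-14.57 Y5.30 Z10.56
G1 X0.00 Y0.00 E0.8251
G1 X2.74 Y7.52 E1.2510
G1 X-11.83 Y12.82 E2.0761
G1 X-14.57 Y5.30 E2.5020

At z = 10.56 mm: the 8×15.5 cube contributes its full rectangle; (whole slice rotated 70° about Z — lengths, areas and connectivity unchanged). The outline is a single polygon with 4 vertices. Extrusion per mm of travel: 0.4 × 0.32 / (π × 0.875²) = 0.053216. Accumulating E over each segment gives final E = 2.5020.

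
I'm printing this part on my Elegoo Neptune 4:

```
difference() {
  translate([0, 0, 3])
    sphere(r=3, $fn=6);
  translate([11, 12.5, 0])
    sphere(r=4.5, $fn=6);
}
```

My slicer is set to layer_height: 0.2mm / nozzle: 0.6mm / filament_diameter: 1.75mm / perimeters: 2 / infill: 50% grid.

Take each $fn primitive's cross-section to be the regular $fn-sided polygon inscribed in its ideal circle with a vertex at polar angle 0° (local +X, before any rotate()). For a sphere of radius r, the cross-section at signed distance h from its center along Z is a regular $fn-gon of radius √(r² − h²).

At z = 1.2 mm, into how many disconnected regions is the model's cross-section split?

1

At z = 1.2 mm: the sphere: section is a regular 6-gon, circumradius = √(r²−h²) = √(3²−1.8²) = 2.400; the r=4.5 sphere at (11, 12.5) contributes a regular 6-gon of circumradius √(4.5²−1.2²) = 4.337; Subtracting the remaining from the first: starting from the r=3 sphere, the r=4.5 sphere at (11, 12.5) misses the remaining region (no effect) — 1 connected region. The result has 1 disconnected region.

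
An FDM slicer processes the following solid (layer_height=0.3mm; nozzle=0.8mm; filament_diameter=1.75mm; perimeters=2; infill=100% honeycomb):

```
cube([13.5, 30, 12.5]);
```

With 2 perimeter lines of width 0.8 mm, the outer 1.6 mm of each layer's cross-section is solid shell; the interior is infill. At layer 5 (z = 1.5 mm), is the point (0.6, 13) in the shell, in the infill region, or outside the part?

At z = 1.5 mm: the cube is present — its section is the full 13.5×30 rectangle. Overall, the cross-section is a single solid region. The nearest boundary edge runs (0.00, 30.00)→(0.00, 0.00); distance from the point to it = 0.60 mm. The point is inside the cross-section, 0.60 mm from the nearest boundary — within the 1.6 mm shell band (2 × 0.8).

shell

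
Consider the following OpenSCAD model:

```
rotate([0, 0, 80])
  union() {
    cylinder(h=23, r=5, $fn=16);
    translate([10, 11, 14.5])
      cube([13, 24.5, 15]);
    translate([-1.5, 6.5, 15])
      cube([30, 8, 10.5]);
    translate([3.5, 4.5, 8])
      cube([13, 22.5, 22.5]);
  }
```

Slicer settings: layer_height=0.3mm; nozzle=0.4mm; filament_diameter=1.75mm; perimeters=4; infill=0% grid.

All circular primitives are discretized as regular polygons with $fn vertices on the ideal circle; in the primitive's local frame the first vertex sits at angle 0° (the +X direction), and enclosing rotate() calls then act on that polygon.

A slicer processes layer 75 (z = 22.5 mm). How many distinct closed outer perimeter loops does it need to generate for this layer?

At z = 22.5 mm: the r=5 cylinder gives a regular 16-gon of circumradius 5 (constant along its height); the cube at (10, 11) (footprint 13×24.5) is included at this height; the cube at (-1.5, 6.5) (footprint 30×8) is included at this height; the cube at (3.5, 4.5) (footprint 13×22.5) is included at this height; Taking the union: the regions partially overlap (shared area 230.75 mm²), so overlapping operands fuse into one piece — 2 connected regions; (whole slice rotated 80° about Z — lengths, areas and connectivity unchanged). The result has 2 disconnected regions.

2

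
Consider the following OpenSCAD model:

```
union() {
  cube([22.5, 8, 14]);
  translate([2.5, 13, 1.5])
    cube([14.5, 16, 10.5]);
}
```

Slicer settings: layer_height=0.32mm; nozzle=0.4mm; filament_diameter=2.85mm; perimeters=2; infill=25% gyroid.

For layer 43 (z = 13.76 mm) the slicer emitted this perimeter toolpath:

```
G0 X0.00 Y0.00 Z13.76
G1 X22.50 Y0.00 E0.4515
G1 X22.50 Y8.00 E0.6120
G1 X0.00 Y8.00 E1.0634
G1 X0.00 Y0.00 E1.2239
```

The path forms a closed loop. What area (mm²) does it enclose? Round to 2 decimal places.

Apply the shoelace formula to the sequence of (X, Y) vertices; enclosed area = 180.00 mm².

180.00 mm²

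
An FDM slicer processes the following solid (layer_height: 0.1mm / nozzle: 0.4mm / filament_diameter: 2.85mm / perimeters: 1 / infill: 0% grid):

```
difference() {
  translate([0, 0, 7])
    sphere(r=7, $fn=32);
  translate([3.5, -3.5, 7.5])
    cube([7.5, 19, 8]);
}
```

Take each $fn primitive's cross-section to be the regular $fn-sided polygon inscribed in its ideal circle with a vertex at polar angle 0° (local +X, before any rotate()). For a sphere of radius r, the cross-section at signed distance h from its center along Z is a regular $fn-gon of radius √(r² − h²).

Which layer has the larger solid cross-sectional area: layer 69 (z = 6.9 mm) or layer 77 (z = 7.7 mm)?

Layer 69 (z = 6.9): the r=7 sphere slices to a regular 32-gon of circumradius 6.999 (√(r²−h²) with h=0.1 from center) (area = (32/2)·6.999²·sin(360°/32) = 152.92 mm²); the cube at (3.5, -3.5) does not reach this height (z outside [7.5, 15.5]); After the difference (first − rest): none of the subtracted shapes is present at this height, so the r=7 sphere is unchanged — area = 152.92 mm². So its area = 152.92 mm². Layer 77 (z = 7.7): the sphere: section is a regular 32-gon, circumradius = √(r²−h²) = √(7²−0.7²) = 6.965 (area = (32/2)·6.965²·sin(360°/32) = 151.42 mm²); the 7.5×19 cube at (3.5, -3.5) contributes its full rectangle (area 142.50 mm²); After the difference (first − rest): starting from the r=7 sphere (151.42 mm²), the 7.5×19 cube at (3.5, -3.5) partially overlaps it — only the 25.61 mm² overlap (of its 142.50 mm²) is removed, clipping the outline — area = 125.82 mm². So its area = 125.82 mm². Layer 69 is larger (152.92 vs 125.82 mm²).

layer 69 (z = 6.9 mm)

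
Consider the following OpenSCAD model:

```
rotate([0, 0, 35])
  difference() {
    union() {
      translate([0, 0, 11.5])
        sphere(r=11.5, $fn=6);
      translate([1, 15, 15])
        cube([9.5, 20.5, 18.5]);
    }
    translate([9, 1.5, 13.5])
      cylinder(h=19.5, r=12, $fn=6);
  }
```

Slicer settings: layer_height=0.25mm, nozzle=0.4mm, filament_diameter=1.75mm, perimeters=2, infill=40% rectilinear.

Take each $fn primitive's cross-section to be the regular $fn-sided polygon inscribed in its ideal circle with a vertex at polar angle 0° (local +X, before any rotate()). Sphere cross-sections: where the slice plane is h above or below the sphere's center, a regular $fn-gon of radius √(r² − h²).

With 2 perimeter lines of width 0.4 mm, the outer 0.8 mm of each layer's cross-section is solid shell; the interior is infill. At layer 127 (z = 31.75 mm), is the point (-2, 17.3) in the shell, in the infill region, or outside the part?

At z = 31.75 mm: the sphere does not reach this height (|z−center|=20.250 > r=11.5); the 9.5×20.5 cube at (1, 15) contributes its full rectangle; Combining (union): only the 9.5×20.5 cube at (1, 15) is present, so the union is just that shape — 1 connected region; the r=12 cylinder at (9, 1.5) contributes a regular 6-gon of circumradius 12; Taking the first minus the rest: starting from that combined region, the r=12 cylinder at (9, 1.5) misses the remaining region (no effect) — 1 connected region; (whole slice rotated 35° about Z — lengths, areas and connectivity unchanged). Overall, the cross-section is a single solid region. Undo the 35° rotation: the query point maps to (8.285, 15.318) in the un-rotated model frame. The nearest boundary edge runs (10.50, 15.00)→(1.00, 15.00); distance from the point to it = 0.32 mm. The point is inside the cross-section, 0.32 mm from the nearest boundary — within the 0.8 mm shell band (2 × 0.4).

shell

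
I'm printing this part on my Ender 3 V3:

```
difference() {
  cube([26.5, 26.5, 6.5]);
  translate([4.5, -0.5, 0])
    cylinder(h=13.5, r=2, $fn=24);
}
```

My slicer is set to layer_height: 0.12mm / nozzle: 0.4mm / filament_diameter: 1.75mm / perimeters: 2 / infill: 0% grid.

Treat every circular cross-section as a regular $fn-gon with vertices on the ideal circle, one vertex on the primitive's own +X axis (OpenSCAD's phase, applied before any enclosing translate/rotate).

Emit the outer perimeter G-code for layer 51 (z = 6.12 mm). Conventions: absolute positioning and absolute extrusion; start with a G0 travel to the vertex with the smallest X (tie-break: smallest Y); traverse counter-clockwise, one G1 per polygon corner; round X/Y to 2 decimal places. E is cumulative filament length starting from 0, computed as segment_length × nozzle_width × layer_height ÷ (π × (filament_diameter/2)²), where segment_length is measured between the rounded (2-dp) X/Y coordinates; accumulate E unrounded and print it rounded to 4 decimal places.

At z = 6.12 mm: the cube (footprint 26.5×26.5) is included at this height; the r=2 cylinder at (4.5, -0.5) gives a regular 24-gon of circumradius 2 (constant along its height); After the difference (first − rest): starting from the 26.5×26.5 cube, the r=2 cylinder at (4.5, -0.5) partially overlaps it — only the 4.24 mm² overlap (of its 12.42 mm²) is removed, clipping the outline — 1 connected region. The outline is a single polygon with 17 vertices. Extrusion per mm of travel: 0.4 × 0.12 / (π × 0.875²) = 0.019956. Accumulating E over each segment gives final E = 2.1431.

G0 X0.00 Y0.00 Z6.12
G1 X2.57 Y0.00 E0.0513
G1 X2.57 Y0.02 E0.0517
G1 X2.77 Y0.50 E0.0621
G1 X3.09 Y0.91 E0.0724
G1 X3.50 Y1.23 E0.0828
G1 X3.98 Y1.43 E0.0932
G1 X4.50 Y1.50 E0.1037
G1 X5.02 Y1.43 E0.1141
G1 X5.50 Y1.23 E0.1245
G1 X5.91 Y0.91 E0.1349
G1 X6.23 Y0.50 E0.1453
G1 X6.43 Y0.02 E0.1557
G1 X6.43 Y0.00 E0.1561
G1 X26.50 Y0.00 E0.5566
G1 X26.50 Y26.50 E1.0854
G1 X0.00 Y26.50 E1.6142
G1 X0.00 Y0.00 E2.1431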